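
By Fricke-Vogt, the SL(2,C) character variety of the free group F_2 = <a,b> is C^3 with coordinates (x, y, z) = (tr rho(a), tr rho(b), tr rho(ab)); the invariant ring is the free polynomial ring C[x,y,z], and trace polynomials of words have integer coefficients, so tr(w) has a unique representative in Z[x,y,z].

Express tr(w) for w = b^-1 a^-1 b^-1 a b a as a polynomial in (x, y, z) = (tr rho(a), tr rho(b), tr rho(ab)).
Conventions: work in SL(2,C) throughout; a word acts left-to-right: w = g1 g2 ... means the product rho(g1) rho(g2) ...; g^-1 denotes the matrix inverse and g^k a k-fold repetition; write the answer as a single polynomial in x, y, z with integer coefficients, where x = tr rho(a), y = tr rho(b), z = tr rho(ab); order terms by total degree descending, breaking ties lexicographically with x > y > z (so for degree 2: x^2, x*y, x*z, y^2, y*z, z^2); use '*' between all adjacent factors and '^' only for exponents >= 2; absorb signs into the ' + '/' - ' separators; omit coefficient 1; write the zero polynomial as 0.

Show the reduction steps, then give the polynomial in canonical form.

x*y*z^2 - x^2*z - y^2*z - z^3 + x*y + 3*z

tr(b a b) = tr(b) * tr(a b) - tr(a)  (reduce the b square) = y*z - x
apply: tr(a b a b) = tr(b a) * tr(b a) - tr(1)  (split on b) = z^2 - 2
use: tr(a b a) = tr(a) * tr(b a) - tr(b)  (reduce the a square) = x*z - y
tr(b a b a b) = tr(b) * tr(a b a b) - tr(a b a)  (reduce the b square) = y*z^2 - x*z - y
tr(b a b a b a) = tr(b a b a) * tr(b a) - tr(a b)  (split on b) = z^3 - 3*z
apply: tr(a b a b a^-1 b) = tr(b a b a b) * tr(a) - tr(b a b a b a)  (eliminate a^-1) = x*y*z^2 - x^2*z - z^3 - x*y + 3*z
apply: tr(a^-1 b^-1 a b a b) = tr(a b a b a^-1) * tr(b) - tr(a b a b a^-1 b)  (eliminate b^-1) = -x*y*z^2 + x^2*z + y^2*z + z^3 - 3*z
use: tr(b^-1 a^-1 b^-1 a b a) = tr(a^-1 b^-1 a b a) * tr(b) - tr(a^-1 b^-1 a b a b)  (eliminate b^-1) = x*y*z^2 - x^2*z - y^2*z - z^3 + x*y + 3*z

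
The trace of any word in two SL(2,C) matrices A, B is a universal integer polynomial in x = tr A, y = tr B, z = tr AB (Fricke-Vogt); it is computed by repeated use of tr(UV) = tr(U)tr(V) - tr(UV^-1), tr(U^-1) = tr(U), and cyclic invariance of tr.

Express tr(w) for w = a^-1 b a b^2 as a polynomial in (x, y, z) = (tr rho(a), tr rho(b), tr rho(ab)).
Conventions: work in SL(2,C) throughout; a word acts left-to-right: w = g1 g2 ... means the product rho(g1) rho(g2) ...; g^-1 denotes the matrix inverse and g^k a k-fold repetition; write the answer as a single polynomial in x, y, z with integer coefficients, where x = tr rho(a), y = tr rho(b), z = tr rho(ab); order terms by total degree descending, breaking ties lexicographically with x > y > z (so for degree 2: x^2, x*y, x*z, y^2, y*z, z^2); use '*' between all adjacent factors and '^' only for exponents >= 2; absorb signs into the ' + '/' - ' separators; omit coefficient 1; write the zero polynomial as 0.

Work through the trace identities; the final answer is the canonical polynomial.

x*y^2*z - x^2*y - y*z^2 + y

tr(b a b) = tr(b)*tr(a b) - tr(a)  (reduce the b square) = y*z - x
use: tr(b a b^2) = tr(b)*tr(b a b) - tr(b a)  (reduce the b square) = y^2*z - x*y - z
use: tr(a b a b) = tr(a b)*tr(a b) - tr(1)  (split on a) = z^2 - 2
apply: tr(a b a) = tr(a)*tr(b a) - tr(b)  (reduce the a square) = x*z - y
apply: tr(b a b^2 a) = tr(b)*tr(a b a b) - tr(a b a)  (reduce the b square) = y*z^2 - x*z - y
apply: tr(a^-1 b a b^2) = tr(b a b^2)*tr(a) - tr(b a b^2 a)  (eliminate a^-1) = x*y^2*z - x^2*y - y*z^2 + y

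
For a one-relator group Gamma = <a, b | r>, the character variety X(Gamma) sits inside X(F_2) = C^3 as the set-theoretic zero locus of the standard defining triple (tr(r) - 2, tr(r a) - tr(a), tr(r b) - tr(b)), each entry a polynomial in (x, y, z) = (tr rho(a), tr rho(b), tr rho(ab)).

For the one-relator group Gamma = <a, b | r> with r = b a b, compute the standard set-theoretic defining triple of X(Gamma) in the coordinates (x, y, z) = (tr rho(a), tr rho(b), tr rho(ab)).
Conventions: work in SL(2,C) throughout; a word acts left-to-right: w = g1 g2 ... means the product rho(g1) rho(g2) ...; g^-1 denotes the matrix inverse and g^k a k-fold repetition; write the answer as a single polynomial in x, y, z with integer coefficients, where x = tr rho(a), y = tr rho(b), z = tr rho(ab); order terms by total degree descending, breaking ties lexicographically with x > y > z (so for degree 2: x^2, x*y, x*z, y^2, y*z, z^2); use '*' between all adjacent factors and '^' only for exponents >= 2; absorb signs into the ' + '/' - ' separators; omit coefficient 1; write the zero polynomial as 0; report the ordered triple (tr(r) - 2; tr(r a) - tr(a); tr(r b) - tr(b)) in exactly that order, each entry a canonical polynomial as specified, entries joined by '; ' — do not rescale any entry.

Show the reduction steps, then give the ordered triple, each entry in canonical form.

trace(b a b) = trace(b)*trace(a b) - trace(a)  (reduce the b square) = y*z - x
apply: trace(b a b a) = trace(a b)*trace(a b) - trace(1) = z^2 - 2
trace(b a b^2) = trace(b)*trace(a b^2) - trace(a b) = y^2*z - x*y - z
assemble the triple (trace(r) - 2; trace(r a) - x; trace(r b) - y)

y*z - x - 2; z^2 - x - 2; y^2*z - x*y - y - z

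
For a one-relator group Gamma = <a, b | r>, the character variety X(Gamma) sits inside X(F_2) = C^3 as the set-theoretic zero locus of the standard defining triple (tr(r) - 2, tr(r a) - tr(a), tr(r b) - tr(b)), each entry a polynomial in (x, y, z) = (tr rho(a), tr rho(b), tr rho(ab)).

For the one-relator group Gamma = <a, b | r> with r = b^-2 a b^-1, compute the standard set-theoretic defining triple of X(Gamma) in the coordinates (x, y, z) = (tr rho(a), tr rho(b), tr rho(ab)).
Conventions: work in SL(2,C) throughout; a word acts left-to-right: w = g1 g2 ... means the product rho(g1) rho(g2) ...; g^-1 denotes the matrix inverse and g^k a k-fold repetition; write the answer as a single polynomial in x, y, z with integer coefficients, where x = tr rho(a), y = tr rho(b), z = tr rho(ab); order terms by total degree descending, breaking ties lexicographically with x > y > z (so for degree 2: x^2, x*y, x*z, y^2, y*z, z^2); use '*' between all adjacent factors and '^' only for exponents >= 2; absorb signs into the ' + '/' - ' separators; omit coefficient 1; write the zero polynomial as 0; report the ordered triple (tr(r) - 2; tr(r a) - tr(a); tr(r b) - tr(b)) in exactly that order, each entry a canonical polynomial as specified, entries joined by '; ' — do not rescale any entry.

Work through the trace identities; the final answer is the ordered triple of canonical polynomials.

tr(b^-1 a) = tr(a) * tr(b) - tr(a b) = x*y - z
tr(a b^-2) = tr(b^-1 a) * tr(b) - tr(b^-1 a b) = x*y^2 - y*z - x
tr(b^-2 a b^-1) = tr(a b^-2) * tr(b) - tr(a b^-1) = x*y^3 - y^2*z - 2*x*y + z
tr(a^2) = tr(a) * tr(a) - tr(1) = x^2 - 2
tr(a^2 b) = tr(a) * tr(b a) - tr(b) = x*z - y
tr(a b^-1 a) = tr(a^2) * tr(b) - tr(a^2 b) = x^2*y - x*z - y
tr(a b a b) = tr(b a) * tr(b a) - tr(1) = z^2 - 2
tr(a b^-1 a b) = tr(a b a) * tr(b) - tr(a b a b) = x*y*z - y^2 - z^2 + 2
tr(a b^-1 a b^-1) = tr(a b^-1 a) * tr(b) - tr(a b^-1 a b) = x^2*y^2 - 2*x*y*z + z^2 - 2
tr(b^-2 a b^-1 a) = tr(a b^-1 a b^-1) * tr(b) - tr(a b^-1 a) = x^2*y^3 - 2*x*y^2*z - x^2*y + y*z^2 + x*z - y
assemble the triple (tr(r) - 2; tr(r a) - x; tr(r b) - y)

x*y^3 - y^2*z - 2*x*y + z - 2; x^2*y^3 - 2*x*y^2*z - x^2*y + y*z^2 + x*z - x - y; x*y^2 - y*z - x - y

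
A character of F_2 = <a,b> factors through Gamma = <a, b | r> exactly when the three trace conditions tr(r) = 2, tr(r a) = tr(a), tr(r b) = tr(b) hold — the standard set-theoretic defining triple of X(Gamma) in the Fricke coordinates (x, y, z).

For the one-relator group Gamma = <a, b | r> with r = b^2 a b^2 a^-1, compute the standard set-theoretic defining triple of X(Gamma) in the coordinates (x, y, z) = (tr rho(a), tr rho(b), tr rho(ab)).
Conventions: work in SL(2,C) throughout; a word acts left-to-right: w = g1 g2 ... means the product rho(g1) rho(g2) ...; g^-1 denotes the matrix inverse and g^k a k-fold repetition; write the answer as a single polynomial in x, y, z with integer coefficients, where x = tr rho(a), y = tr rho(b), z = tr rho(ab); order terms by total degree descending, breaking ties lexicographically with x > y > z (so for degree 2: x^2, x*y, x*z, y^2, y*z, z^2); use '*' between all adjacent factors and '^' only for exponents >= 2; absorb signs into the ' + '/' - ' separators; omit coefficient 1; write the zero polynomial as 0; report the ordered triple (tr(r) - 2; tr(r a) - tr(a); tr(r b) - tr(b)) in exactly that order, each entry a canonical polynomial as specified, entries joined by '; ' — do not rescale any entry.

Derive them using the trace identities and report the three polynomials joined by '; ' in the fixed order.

trace(b a b) = trace(b) * trace(a b) - trace(a) = y*z - x
trace(b a b^2) = trace(b) * trace(b a b) - trace(b a) = y^2*z - x*y - z
trace(b^2 a b^2) = trace(b) * trace(b a b^2) - trace(b a b) = y^3*z - x*y^2 - 2*y*z + x
trace(a b a b) = trace(b a) * trace(b a) - trace(1) = z^2 - 2
trace(a b a) = trace(a) * trace(b a) - trace(b) = x*z - y
reduce: trace(a b^2 a b) = trace(b) * trace(a b a b) - trace(a b a) = y*z^2 - x*z - y
reduce: trace(b^2) = trace(b) * trace(b) - trace(1) = y^2 - 2
trace(a b^2 a) = trace(a) * trace(b^2 a) - trace(b^2) = x*y*z - x^2 - y^2 + 2
so trace(b^2 a b^2 a) = trace(b) * trace(a b^2 a b) - trace(a b^2 a) = y^2*z^2 - 2*x*y*z + x^2 - 2
trace(b^2 a b^2 a^-1) = trace(b^2 a b^2) * trace(a) - trace(b^2 a b^2 a) = x*y^3*z - x^2*y^2 - y^2*z^2 + 2
so trace(b^3 a b^2) = trace(b) * trace(b^3 a b) - trace(b^3 a)   [square of b] = y^4*z - x*y^3 - 3*y^2*z + 2*x*y + z
reduce: trace(b^3 a b^2 a) = trace(b) * trace(a b^2 a b^2) - trace(a b^2 a b)   [square of b] = y^3*z^2 - 2*x*y^2*z + x^2*y - y*z^2 + x*z - y
trace(b^2 a b^2 a^-1 b) = trace(b^3 a b^2) * trace(a) - trace(b^3 a b^2 a)   [inverse elimination on a] = x*y^4*z - x^2*y^3 - y^3*z^2 - x*y^2*z + x^2*y + y*z^2 + y
assemble the triple (trace(r) - 2; trace(r a) - x; trace(r b) - y)

x*y^3*z - x^2*y^2 - y^2*z^2; y^3*z - x*y^2 - 2*y*z; x*y^4*z - x^2*y^3 - y^3*z^2 - x*y^2*z + x^2*y + y*z^2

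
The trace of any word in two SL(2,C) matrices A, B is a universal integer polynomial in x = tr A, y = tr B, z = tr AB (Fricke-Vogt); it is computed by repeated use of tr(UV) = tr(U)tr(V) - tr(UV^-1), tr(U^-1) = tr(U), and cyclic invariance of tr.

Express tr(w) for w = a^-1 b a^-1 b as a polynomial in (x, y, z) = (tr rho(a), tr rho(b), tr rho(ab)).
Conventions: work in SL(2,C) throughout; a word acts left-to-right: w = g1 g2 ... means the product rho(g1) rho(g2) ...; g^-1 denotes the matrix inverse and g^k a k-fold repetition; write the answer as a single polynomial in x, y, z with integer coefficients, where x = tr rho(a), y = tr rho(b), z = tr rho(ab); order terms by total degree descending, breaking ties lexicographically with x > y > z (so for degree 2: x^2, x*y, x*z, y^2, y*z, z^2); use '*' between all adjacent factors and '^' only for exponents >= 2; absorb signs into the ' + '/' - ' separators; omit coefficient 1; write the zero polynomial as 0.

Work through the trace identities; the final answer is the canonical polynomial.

tr(b^2) = tr(b) * tr(b) - tr(1) = y^2 - 2
tr(b^2 a) = tr(b) * tr(a b) - tr(a) = y*z - x
tr(b a^-1 b) = tr(b^2) * tr(a) - tr(b^2 a) = x*y^2 - y*z - x
tr(b a b a) = tr(b a) * tr(b a) - tr(1)   [split at repeated b] = z^2 - 2
tr(b a^-1 b a) = tr(b a b) * tr(a) - tr(b a b a) = x*y*z - x^2 - z^2 + 2
tr(a^-1 b a^-1 b) = tr(b a^-1 b) * tr(a) - tr(b a^-1 b a) = x^2*y^2 - 2*x*y*z + z^2 - 2

x^2*y^2 - 2*x*y*z + z^2 - 2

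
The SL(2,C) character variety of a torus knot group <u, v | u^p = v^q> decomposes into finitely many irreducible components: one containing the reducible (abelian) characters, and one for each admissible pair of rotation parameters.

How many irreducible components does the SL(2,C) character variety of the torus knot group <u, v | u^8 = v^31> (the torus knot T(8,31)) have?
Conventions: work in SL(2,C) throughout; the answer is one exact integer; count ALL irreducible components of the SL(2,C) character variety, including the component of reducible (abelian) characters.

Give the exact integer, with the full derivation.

106

In the torus knot group T(8,31), u^8 = v^31 is central, so an irreducible representation sends it to +I or -I (Schur).
On an irreducible component, tr(u) is locked at 2*cos(pi*alpha/8) for some alpha in 1..7, and tr(v) at 2*cos(pi*beta/31) for some beta in 1..30.
Consistency of u^8 = (-1)^alpha I with v^31 = (-1)^beta I forces alpha = beta (mod 2).
Enumerate parity-matched pairs: 4*15 odd-odd plus 3*15 even-even gives 105.
That is 105 components of irreducible characters, and with the reducible (abelian) component the total is 106.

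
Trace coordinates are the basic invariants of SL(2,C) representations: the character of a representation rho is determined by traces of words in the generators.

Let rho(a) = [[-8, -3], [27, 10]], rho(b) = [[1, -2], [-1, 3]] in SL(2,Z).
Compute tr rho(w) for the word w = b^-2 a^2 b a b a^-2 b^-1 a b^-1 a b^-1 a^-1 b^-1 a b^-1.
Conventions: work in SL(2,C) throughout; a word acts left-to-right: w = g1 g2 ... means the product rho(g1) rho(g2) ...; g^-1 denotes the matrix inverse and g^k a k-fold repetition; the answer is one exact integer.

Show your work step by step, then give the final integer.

rho(b^-1) = [[3, 2], [1, 1]]
... * rho(b^-1) = [[3, 2], [1, 1]]  ->  [[11, 8], [4, 3]]
... * rho(a) = [[-8, -3], [27, 10]]  ->  [[128, 47], [49, 18]]
... * rho(a) = [[-8, -3], [27, 10]]  ->  [[245, 86], [94, 33]]
... * rho(b) = [[1, -2], [-1, 3]]  ->  [[159, -232], [61, -89]]
... * rho(a) = [[-8, -3], [27, 10]]  ->  [[-7536, -2797], [-2891, -1073]]
... * rho(b) = [[1, -2], [-1, 3]]  ->  [[-4739, 6681], [-1818, 2563]]
... * rho(a^-1) = [[10, 3], [-27, -8]]  ->  [[-227777, -67665], [-87381, -25958]]
... * rho(a^-1) = [[10, 3], [-27, -8]]  ->  [[-450815, -142011], [-172944, -54479]]
... * rho(b^-1) = [[3, 2], [1, 1]]  ->  [[-1494456, -1043641], [-573311, -400367]]
... * rho(a) = [[-8, -3], [27, 10]]  ->  [[-16222659, -5953042], [-6223421, -2283737]]
... * rho(b^-1) = [[3, 2], [1, 1]]  ->  [[-54621019, -38398360], [-20954000, -14730579]]
... * rho(a) = [[-8, -3], [27, 10]]  ->  [[-599787568, -220120543], [-230093633, -84443790]]
... * rho(b^-1) = [[3, 2], [1, 1]]  ->  [[-2019483247, -1419695679], [-774724689, -544631056]]
... * rho(a^-1) = [[10, 3], [-27, -8]]  ->  [[18136950863, 5299115691], [6957791622, 2032874381]]
... * rho(b^-1) = [[3, 2], [1, 1]]  ->  [[59709968280, 41573017417], [22906249247, 15948457625]]
... * rho(a) = [[-8, -3], [27, 10]]  ->  [[644791724019, 236600269330], [247358361899, 90765828509]]
... * rho(b^-1) = [[3, 2], [1, 1]]  ->  [[2170975441387, 1526183717368], [832840914206, 585482552307]]
tr = 2170975441387 + 585482552307 = 2756457993694

2756457993694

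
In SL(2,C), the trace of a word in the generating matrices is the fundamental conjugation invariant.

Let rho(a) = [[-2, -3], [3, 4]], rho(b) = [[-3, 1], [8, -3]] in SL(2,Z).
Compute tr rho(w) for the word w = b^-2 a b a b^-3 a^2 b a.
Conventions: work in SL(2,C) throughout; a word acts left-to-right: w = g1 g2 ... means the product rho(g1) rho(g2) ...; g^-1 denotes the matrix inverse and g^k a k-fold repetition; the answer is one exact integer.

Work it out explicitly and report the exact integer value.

rho(b^-1) = [[-3, -1], [-8, -3]]
... * rho(b^-1) = [[-3, -1], [-8, -3]]  ->  [[17, 6], [48, 17]]
... * rho(a) = [[-2, -3], [3, 4]]  ->  [[-16, -27], [-45, -76]]
... * rho(b) = [[-3, 1], [8, -3]]  ->  [[-168, 65], [-473, 183]]
... * rho(a) = [[-2, -3], [3, 4]]  ->  [[531, 764], [1495, 2151]]
... * rho(b^-1) = [[-3, -1], [-8, -3]]  ->  [[-7705, -2823], [-21693, -7948]]
... * rho(b^-1) = [[-3, -1], [-8, -3]]  ->  [[45699, 16174], [128663, 45537]]
... * rho(b^-1) = [[-3, -1], [-8, -3]]  ->  [[-266489, -94221], [-750285, -265274]]
... * rho(a) = [[-2, -3], [3, 4]]  ->  [[250315, 422583], [704748, 1189759]]
... * rho(a) = [[-2, -3], [3, 4]]  ->  [[767119, 939387], [2159781, 2644792]]
... * rho(b) = [[-3, 1], [8, -3]]  ->  [[5213739, -2051042], [14678993, -5774595]]
... * rho(a) = [[-2, -3], [3, 4]]  ->  [[-16580604, -23845385], [-46681771, -67135359]]
tr = -16580604 + -67135359 = -83715963

-83715963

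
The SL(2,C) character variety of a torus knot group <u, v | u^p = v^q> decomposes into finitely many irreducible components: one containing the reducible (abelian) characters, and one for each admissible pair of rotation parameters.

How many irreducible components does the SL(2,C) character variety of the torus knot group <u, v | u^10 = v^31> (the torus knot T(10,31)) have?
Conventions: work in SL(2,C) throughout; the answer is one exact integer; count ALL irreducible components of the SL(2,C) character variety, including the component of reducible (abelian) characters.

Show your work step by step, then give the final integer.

For T(10,31): irreducibility forces the central element u^10 = v^31 to one of +I, -I.
On an irreducible component, tr(u) is locked at 2*cos(pi*alpha/10) for some alpha in 1..9, and tr(v) at 2*cos(pi*beta/31) for some beta in 1..30.
u^10 = (-1)^alpha I and v^31 = (-1)^beta I must agree, so alpha and beta have equal parity.
count pairs: odd alpha (5 choices) x odd beta (15), plus even alpha (4) x even beta (15): 5*15 + 4*15 = 135.
Total: 135 irreducible-character components + 1 reducible (abelian) component = 136.

136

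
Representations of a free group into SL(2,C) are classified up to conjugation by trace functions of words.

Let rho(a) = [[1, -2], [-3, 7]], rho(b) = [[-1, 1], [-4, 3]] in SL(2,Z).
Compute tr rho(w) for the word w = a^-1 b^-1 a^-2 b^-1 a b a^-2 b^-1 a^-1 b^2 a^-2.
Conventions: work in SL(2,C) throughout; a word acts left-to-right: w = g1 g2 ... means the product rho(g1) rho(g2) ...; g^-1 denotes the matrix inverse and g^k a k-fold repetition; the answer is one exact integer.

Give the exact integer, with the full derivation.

rho(a^-1) = [[7, 2], [3, 1]]
... * rho(b^-1) = [[3, -1], [4, -1]]  ->  [[29, -9], [13, -4]]
... * rho(a^-1) = [[7, 2], [3, 1]]  ->  [[176, 49], [79, 22]]
... * rho(a^-1) = [[7, 2], [3, 1]]  ->  [[1379, 401], [619, 180]]
... * rho(b^-1) = [[3, -1], [4, -1]]  ->  [[5741, -1780], [2577, -799]]
... * rho(a) = [[1, -2], [-3, 7]]  ->  [[11081, -23942], [4974, -10747]]
... * rho(b) = [[-1, 1], [-4, 3]]  ->  [[84687, -60745], [38014, -27267]]
... * rho(a^-1) = [[7, 2], [3, 1]]  ->  [[410574, 108629], [184297, 48761]]
... * rho(a^-1) = [[7, 2], [3, 1]]  ->  [[3199905, 929777], [1436362, 417355]]
... * rho(b^-1) = [[3, -1], [4, -1]]  ->  [[13318823, -4129682], [5978506, -1853717]]
... * rho(a^-1) = [[7, 2], [3, 1]]  ->  [[80842715, 22507964], [36288391, 10103295]]
... * rho(b) = [[-1, 1], [-4, 3]]  ->  [[-170874571, 148366607], [-76701571, 66598276]]
... * rho(b) = [[-1, 1], [-4, 3]]  ->  [[-422591857, 274225250], [-189691533, 123093257]]
... * rho(a^-1) = [[7, 2], [3, 1]]  ->  [[-2135467249, -570958464], [-958560960, -256289809]]
... * rho(a^-1) = [[7, 2], [3, 1]]  ->  [[-16661146135, -4841892962], [-7478796147, -2173411729]]
tr = -16661146135 + -2173411729 = -18834557864

-18834557864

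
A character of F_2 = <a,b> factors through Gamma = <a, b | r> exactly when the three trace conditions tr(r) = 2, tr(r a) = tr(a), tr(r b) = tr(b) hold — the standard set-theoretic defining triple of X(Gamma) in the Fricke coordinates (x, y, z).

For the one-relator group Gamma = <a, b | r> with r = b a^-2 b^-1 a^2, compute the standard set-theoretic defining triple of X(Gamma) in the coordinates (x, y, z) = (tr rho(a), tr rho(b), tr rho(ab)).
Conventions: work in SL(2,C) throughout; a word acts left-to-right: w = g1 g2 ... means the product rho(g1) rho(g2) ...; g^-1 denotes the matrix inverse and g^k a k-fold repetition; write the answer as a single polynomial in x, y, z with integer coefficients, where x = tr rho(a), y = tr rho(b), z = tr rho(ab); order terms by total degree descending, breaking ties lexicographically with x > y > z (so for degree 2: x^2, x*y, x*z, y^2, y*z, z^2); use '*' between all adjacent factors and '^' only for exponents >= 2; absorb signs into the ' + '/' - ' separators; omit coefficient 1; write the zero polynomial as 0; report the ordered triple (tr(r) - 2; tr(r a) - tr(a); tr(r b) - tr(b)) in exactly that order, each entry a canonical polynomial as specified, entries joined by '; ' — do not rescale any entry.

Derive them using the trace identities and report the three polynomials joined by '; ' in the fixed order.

-x^3*y*z + x^4 + x^2*y^2 + x^2*z^2 - 4*x^2; -x^4*y*z + x^5 + x^3*y^2 + x^3*z^2 + x^2*y*z - 5*x^3 - x*y^2 - x*z^2 + 4*x; -x^3*y^2*z + x^4*y + x^2*y^3 + x^2*y*z^2 - 4*x^2*y

use: tr(b^2 a) = tr(b)*tr(a b) - tr(a)   [square of b] = y*z - x
apply: tr(b^2) = tr(b)*tr(b) - tr(1)   [square of b] = y^2 - 2
use: tr(b a^2 b) = tr(a)*tr(b^2 a) - tr(b^2)   [square of a] = x*y*z - x^2 - y^2 + 2
apply: tr(b a b a) = tr(b a)*tr(b a) - tr(1)   [split at a repeated b] = z^2 - 2
tr(b a^2 b a) = tr(a)*tr(b a b a) - tr(b a b)   [square of a] = x*z^2 - y*z - x
tr(b a^2 b a^-1) = tr(b a^2 b)*tr(a) - tr(b a^2 b a)   [inverse elimination on a] = x^2*y*z - x^3 - x*y^2 - x*z^2 + y*z + 3*x
apply: tr(a^2 b a^-2 b) = tr(b a^2 b a^-1)*tr(a) - tr(b a^2 b)   [inverse elimination on a] = x^3*y*z - x^4 - x^2*y^2 - x^2*z^2 + 4*x^2 + y^2 - 2
tr(b a^-2 b^-1 a^2) = tr(a^2 b a^-2)*tr(b) - tr(a^2 b a^-2 b)   [inverse elimination on b] = -x^3*y*z + x^4 + x^2*y^2 + x^2*z^2 - 4*x^2 + 2
tr(b a^3 b) = tr(a)*tr(b^2 a^2) - tr(b^2 a)   [square of a] = x^2*y*z - x^3 - x*y^2 - y*z + 3*x
use: tr(b a^3 b a) = tr(a)*tr(b a b a^2) - tr(b a b a)   [square of a] = x^2*z^2 - x*y*z - x^2 - z^2 + 2
apply: tr(b a^3 b a^-1) = tr(b a^3 b)*tr(a) - tr(b a^3 b a)   [inverse elimination on a] = x^3*y*z - x^4 - x^2*y^2 - x^2*z^2 + 4*x^2 + z^2 - 2
tr(a^3 b a^-2 b) = tr(b a^3 b a^-1)*tr(a) - tr(b a^3 b)   [inverse elimination on a] = x^4*y*z - x^5 - x^3*y^2 - x^3*z^2 - x^2*y*z + 5*x^3 + x*y^2 + x*z^2 + y*z - 5*x
tr(b a^-2 b^-1 a^3) = tr(a^3 b a^-2)*tr(b) - tr(a^3 b a^-2 b)   [inverse elimination on b] = -x^4*y*z + x^5 + x^3*y^2 + x^3*z^2 + x^2*y*z - 5*x^3 - x*y^2 - x*z^2 + 5*x
tr(a^2 b) = tr(a)*tr(b a) - tr(b)   [square of a] = x*z - y
use: tr(a b a^2) = tr(a)*tr(a b a) - tr(a b)   [square of a] = x^2*z - x*y - z
tr(a^2 b^2 a b) = tr(b)*tr(a b a^2 b) - tr(a b a^2)   [square of b] = x*y*z^2 - x^2*z - y^2*z + z
use: tr(b^-1 a^2 b^2 a) = tr(a^2 b^2 a)*tr(b) - tr(a^2 b^2 a b)   [inverse elimination on b] = x^2*y^2*z - x^3*y - x*y^3 - x*y*z^2 + x^2*z + 3*x*y - z
apply: tr(b^-1 a^2 b^2 a^-1) = tr(b^-1 a^2 b^2)*tr(a) - tr(b^-1 a^2 b^2 a)   [inverse elimination on a] = -x^2*y^2*z + x^3*y + x*y^3 + x*y*z^2 - 4*x*y + z
apply: tr(b a^-2 b^-1 a^2 b) = tr(b^-1 a^2 b^2 a^-1)*tr(a) - tr(b^-1 a^2 b^2)   [inverse elimination on a] = -x^3*y^2*z + x^4*y + x^2*y^3 + x^2*y*z^2 - 4*x^2*y + y
assemble the triple (tr(r) - 2; tr(r a) - x; tr(r b) - y)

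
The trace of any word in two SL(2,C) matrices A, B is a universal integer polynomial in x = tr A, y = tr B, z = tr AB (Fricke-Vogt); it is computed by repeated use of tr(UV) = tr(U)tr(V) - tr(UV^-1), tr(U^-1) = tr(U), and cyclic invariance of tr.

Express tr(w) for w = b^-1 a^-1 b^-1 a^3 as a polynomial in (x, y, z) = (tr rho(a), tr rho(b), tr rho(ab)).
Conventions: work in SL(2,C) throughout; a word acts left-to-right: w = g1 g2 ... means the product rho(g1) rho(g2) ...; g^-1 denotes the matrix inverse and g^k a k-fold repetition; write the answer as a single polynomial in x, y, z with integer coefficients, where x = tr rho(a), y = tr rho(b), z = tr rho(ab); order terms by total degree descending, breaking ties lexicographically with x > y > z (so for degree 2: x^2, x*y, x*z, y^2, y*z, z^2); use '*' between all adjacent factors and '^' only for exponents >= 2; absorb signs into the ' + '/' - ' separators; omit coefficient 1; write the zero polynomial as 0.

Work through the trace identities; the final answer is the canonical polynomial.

so tr(a^2) = tr(a)*tr(a) - tr(1) = x^2 - 2
tr(a^2 b) = tr(a)*tr(b a) - tr(b) = x*z - y
so tr(b^-1 a^2) = tr(a^2)*tr(b) - tr(a^2 b) = x^2*y - x*z - y
so tr(b^2 a) = tr(b)*tr(a b) - tr(a) = y*z - x
so tr(b^2) = tr(b)*tr(b) - tr(1) = y^2 - 2
tr(b^2 a^2) = tr(a)*tr(b^2 a) - tr(b^2) = x*y*z - x^2 - y^2 + 2
reduce: tr(b a^3 b) = tr(a)*tr(b^2 a^2) - tr(b^2 a) = x^2*y*z - x^3 - x*y^2 - y*z + 3*x
reduce: tr(b a b a) = tr(b a)*tr(b a) - tr(1) = z^2 - 2
tr(a b a b a) = tr(a)*tr(b a b a) - tr(b a b) = x*z^2 - y*z - x
so tr(b a^3 b a) = tr(a)*tr(a b a b a) - tr(a b a b) = x^2*z^2 - x*y*z - x^2 - z^2 + 2
tr(a^3 b a^-1 b) = tr(b a^3 b)*tr(a) - tr(b a^3 b a) = x^3*y*z - x^4 - x^2*y^2 - x^2*z^2 + 4*x^2 + z^2 - 2
reduce: tr(a^-1 b^-1 a^3 b) = tr(a^3 b a^-1)*tr(b) - tr(a^3 b a^-1 b) = -x^3*y*z + x^4 + x^2*y^2 + x^2*z^2 + x*y*z - 4*x^2 - y^2 - z^2 + 2
tr(b^-1 a^-1 b^-1 a^3) = tr(a^-1 b^-1 a^3)*tr(b) - tr(a^-1 b^-1 a^3 b) = x^3*y*z - x^4 - x^2*z^2 - 2*x*y*z + 4*x^2 + z^2 - 2

x^3*y*z - x^4 - x^2*z^2 - 2*x*y*z + 4*x^2 + z^2 - 2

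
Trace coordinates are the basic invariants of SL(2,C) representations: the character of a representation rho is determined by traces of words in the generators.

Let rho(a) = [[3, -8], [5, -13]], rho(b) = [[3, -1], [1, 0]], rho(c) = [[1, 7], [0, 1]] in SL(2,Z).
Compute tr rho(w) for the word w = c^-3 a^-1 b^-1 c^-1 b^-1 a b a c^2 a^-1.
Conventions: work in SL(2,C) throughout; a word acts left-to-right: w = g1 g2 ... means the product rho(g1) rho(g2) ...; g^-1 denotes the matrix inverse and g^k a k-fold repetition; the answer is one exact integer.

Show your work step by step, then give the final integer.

rho(c^-1) = [[1, -7], [0, 1]]
... * rho(c^-1) = [[1, -7], [0, 1]]  ->  [[1, -14], [0, 1]]
... * rho(c^-1) = [[1, -7], [0, 1]]  ->  [[1, -21], [0, 1]]
... * rho(a^-1) = [[-13, 8], [-5, 3]]  ->  [[92, -55], [-5, 3]]
... * rho(b^-1) = [[0, 1], [-1, 3]]  ->  [[55, -73], [-3, 4]]
... * rho(c^-1) = [[1, -7], [0, 1]]  ->  [[55, -458], [-3, 25]]
... * rho(b^-1) = [[0, 1], [-1, 3]]  ->  [[458, -1319], [-25, 72]]
... * rho(a) = [[3, -8], [5, -13]]  ->  [[-5221, 13483], [285, -736]]
... * rho(b) = [[3, -1], [1, 0]]  ->  [[-2180, 5221], [119, -285]]
... * rho(a) = [[3, -8], [5, -13]]  ->  [[19565, -50433], [-1068, 2753]]
... * rho(c) = [[1, 7], [0, 1]]  ->  [[19565, 86522], [-1068, -4723]]
... * rho(c) = [[1, 7], [0, 1]]  ->  [[19565, 223477], [-1068, -12199]]
... * rho(a^-1) = [[-13, 8], [-5, 3]]  ->  [[-1371730, 826951], [74879, -45141]]
tr = -1371730 + -45141 = -1416871

-1416871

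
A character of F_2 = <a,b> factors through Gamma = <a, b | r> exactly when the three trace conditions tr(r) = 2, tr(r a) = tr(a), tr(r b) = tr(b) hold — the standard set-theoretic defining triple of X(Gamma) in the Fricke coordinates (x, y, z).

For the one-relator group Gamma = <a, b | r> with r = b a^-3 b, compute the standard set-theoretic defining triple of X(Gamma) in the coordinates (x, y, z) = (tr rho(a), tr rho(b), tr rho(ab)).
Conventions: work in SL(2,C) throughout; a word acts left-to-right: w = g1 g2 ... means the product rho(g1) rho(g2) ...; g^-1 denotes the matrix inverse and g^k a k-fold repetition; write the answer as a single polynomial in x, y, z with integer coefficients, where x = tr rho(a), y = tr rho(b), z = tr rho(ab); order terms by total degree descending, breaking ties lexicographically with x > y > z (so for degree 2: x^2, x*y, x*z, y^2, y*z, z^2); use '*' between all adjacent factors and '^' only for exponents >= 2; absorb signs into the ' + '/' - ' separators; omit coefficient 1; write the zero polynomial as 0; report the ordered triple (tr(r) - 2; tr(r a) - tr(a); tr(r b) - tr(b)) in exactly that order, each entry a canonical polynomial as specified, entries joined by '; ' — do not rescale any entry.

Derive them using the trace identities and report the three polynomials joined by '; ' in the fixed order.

x^3*y^2 - x^2*y*z - x^3 - 2*x*y^2 + y*z + 3*x - 2; x^3*y*z - x^4 - x^2*z^2 - 2*x*y*z + 4*x^2 + z^2 - x - 2; x^3*y^3 - x^2*y^2*z - 2*x^3*y - 2*x*y^3 + x^2*z + y^2*z + 5*x*y - y - z

and tr(b^2) = tr(b) * tr(b) - tr(1)  (reduce the b square) = y^2 - 2
next, tr(b^2 a) = tr(b) * tr(a b) - tr(a)  (reduce the b square) = y*z - x
and tr(a^-1 b^2) = tr(b^2) * tr(a) - tr(b^2 a)  (eliminate a^-1) = x*y^2 - y*z - x
tr(a^-1 b^2 a^-1) = tr(a^-1 b^2) * tr(a) - tr(a^-1 b^2 a)  (eliminate a^-1) = x^2*y^2 - x*y*z - x^2 - y^2 + 2
tr(b a^-3 b) = tr(a^-1 b^2 a^-1) * tr(a) - tr(a^-1 b^2)  (eliminate a^-1) = x^3*y^2 - x^2*y*z - x^3 - 2*x*y^2 + y*z + 3*x
tr(b a b a) = tr(b a) * tr(b a) - tr(1)  (split on b) = z^2 - 2
tr(b a b a^-1) = tr(b a b) * tr(a) - tr(b a b a)  (eliminate a^-1) = x*y*z - x^2 - z^2 + 2
tr(a^-2 b a b) = tr(b a b a^-1) * tr(a) - tr(b a b)  (eliminate a^-1) = x^2*y*z - x^3 - x*z^2 - y*z + 3*x
tr(b a^-3 b a) = tr(a^-2 b a b) * tr(a) - tr(a^-2 b a b a)  (eliminate a^-1) = x^3*y*z - x^4 - x^2*z^2 - 2*x*y*z + 4*x^2 + z^2 - 2
and tr(b^3) = tr(b) * tr(b^2) - tr(b)   [square of b] = y^3 - 3*y
next, tr(b^3 a) = tr(b) * tr(b a b) - tr(b a)   [square of b] = y^2*z - x*y - z
tr(b^3 a^-1) = tr(b^3) * tr(a) - tr(b^3 a)   [inverse elimination on a] = x*y^3 - y^2*z - 2*x*y + z
tr(a^-1 b^3 a^-1) = tr(b^3 a^-1) * tr(a) - tr(b^3)   [inverse elimination on a] = x^2*y^3 - x*y^2*z - 2*x^2*y - y^3 + x*z + 3*y
and tr(b a^-3 b^2) = tr(a^-1 b^3 a^-1) * tr(a) - tr(a^-1 b^3)   [inverse elimination on a] = x^3*y^3 - x^2*y^2*z - 2*x^3*y - 2*x*y^3 + x^2*z + y^2*z + 5*x*y - z
assemble the triple (tr(r) - 2; tr(r a) - x; tr(r b) - y)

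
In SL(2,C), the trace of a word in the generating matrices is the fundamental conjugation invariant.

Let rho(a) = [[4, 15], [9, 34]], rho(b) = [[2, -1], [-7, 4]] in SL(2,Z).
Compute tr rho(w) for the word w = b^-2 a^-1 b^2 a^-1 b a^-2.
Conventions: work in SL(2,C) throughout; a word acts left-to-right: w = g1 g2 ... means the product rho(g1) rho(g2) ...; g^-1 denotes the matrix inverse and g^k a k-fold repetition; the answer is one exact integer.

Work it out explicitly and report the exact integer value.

rho(b^-1) = [[4, 1], [7, 2]]
... * rho(b^-1) = [[4, 1], [7, 2]]  ->  [[23, 6], [42, 11]]
... * rho(a^-1) = [[34, -15], [-9, 4]]  ->  [[728, -321], [1329, -586]]
... * rho(b) = [[2, -1], [-7, 4]]  ->  [[3703, -2012], [6760, -3673]]
... * rho(b) = [[2, -1], [-7, 4]]  ->  [[21490, -11751], [39231, -21452]]
... * rho(a^-1) = [[34, -15], [-9, 4]]  ->  [[836419, -369354], [1526922, -674273]]
... * rho(b) = [[2, -1], [-7, 4]]  ->  [[4258316, -2313835], [7773755, -4224014]]
... * rho(a^-1) = [[34, -15], [-9, 4]]  ->  [[165607259, -73130080], [302323796, -133502381]]
... * rho(a^-1) = [[34, -15], [-9, 4]]  ->  [[6288817526, -2776629205], [11480530493, -5068866464]]
tr = 6288817526 + -5068866464 = 1219951062

1219951062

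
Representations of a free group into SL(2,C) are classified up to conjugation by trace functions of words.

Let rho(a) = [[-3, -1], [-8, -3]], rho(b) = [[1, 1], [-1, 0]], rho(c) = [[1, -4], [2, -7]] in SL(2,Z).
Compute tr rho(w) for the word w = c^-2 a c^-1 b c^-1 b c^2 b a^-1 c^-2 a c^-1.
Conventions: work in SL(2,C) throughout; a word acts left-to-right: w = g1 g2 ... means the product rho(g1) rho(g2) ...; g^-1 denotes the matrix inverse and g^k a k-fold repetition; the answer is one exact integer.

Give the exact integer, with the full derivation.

rho(c^-1) = [[-7, 4], [-2, 1]]
... * rho(c^-1) = [[-7, 4], [-2, 1]]  ->  [[41, -24], [12, -7]]
... * rho(a) = [[-3, -1], [-8, -3]]  ->  [[69, 31], [20, 9]]
... * rho(c^-1) = [[-7, 4], [-2, 1]]  ->  [[-545, 307], [-158, 89]]
... * rho(b) = [[1, 1], [-1, 0]]  ->  [[-852, -545], [-247, -158]]
... * rho(c^-1) = [[-7, 4], [-2, 1]]  ->  [[7054, -3953], [2045, -1146]]
... * rho(b) = [[1, 1], [-1, 0]]  ->  [[11007, 7054], [3191, 2045]]
... * rho(c) = [[1, -4], [2, -7]]  ->  [[25115, -93406], [7281, -27079]]
... * rho(c) = [[1, -4], [2, -7]]  ->  [[-161697, 553382], [-46877, 160429]]
... * rho(b) = [[1, 1], [-1, 0]]  ->  [[-715079, -161697], [-207306, -46877]]
... * rho(a^-1) = [[-3, 1], [8, -3]]  ->  [[851661, -229988], [246902, -66675]]
... * rho(c^-1) = [[-7, 4], [-2, 1]]  ->  [[-5501651, 3176656], [-1594964, 920933]]
... * rho(c^-1) = [[-7, 4], [-2, 1]]  ->  [[32158245, -18829948], [9322882, -5458923]]
... * rho(a) = [[-3, -1], [-8, -3]]  ->  [[54164849, 24331599], [15702738, 7053887]]
... * rho(c^-1) = [[-7, 4], [-2, 1]]  ->  [[-427817141, 240990995], [-124026940, 69864839]]
tr = -427817141 + 69864839 = -357952302

-357952302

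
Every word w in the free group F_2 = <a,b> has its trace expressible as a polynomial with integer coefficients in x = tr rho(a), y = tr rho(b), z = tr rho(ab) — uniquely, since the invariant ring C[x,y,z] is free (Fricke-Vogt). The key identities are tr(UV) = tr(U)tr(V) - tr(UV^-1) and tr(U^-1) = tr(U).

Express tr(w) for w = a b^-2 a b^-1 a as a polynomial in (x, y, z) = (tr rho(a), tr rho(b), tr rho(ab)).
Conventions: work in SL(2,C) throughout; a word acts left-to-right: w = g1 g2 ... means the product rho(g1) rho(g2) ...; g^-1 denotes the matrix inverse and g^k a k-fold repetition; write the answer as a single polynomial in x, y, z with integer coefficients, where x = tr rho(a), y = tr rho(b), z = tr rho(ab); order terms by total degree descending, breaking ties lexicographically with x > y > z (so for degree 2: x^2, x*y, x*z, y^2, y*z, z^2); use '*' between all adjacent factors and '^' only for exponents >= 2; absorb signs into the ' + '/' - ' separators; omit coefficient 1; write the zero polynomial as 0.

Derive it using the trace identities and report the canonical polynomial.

x^3*y^3 - 2*x^2*y^2*z - x^3*y - x*y^3 + x*y*z^2 + x^2*z + y^2*z + x*y - z

next, tr(a^2) = tr(a)*tr(a) - tr(1)   [square of a] = x^2 - 2
and tr(a^3) = tr(a)*tr(a^2) - tr(a)   [square of a] = x^3 - 3*x
next, tr(b a^2) = tr(a)*tr(b a) - tr(b)   [square of a] = x*z - y
next, tr(a^3 b) = tr(a)*tr(b a^2) - tr(b a)   [square of a] = x^2*z - x*y - z
and tr(a^3 b^-1) = tr(a^3)*tr(b) - tr(a^3 b)   [inverse elimination on b] = x^3*y - x^2*z - 2*x*y + z
and tr(a^2 b^-2 a) = tr(a^3 b^-1)*tr(b) - tr(a^3)   [inverse elimination on b] = x^3*y^2 - x^2*y*z - x^3 - 2*x*y^2 + y*z + 3*x
and tr(b a b a) = tr(a b)*tr(a b) - tr(1)   [split at a repeated a] = z^2 - 2
tr(b a b) = tr(b)*tr(a b) - tr(a)   [square of b] = y*z - x
tr(a b a^2 b) = tr(a)*tr(b a b a) - tr(b a b)   [square of a] = x*z^2 - y*z - x
tr(a b a^2 b^-1) = tr(a b a^2)*tr(b) - tr(a b a^2 b)   [inverse elimination on b] = x^2*y*z - x*y^2 - x*z^2 + x
tr(a^2 b^-2 a b) = tr(a b a^2 b^-1)*tr(b) - tr(a b a^2)   [inverse elimination on b] = x^2*y^2*z - x*y^3 - x*y*z^2 - x^2*z + 2*x*y + z
next, tr(a b^-2 a b^-1 a) = tr(a^2 b^-2 a)*tr(b) - tr(a^2 b^-2 a b)   [inverse elimination on b] = x^3*y^3 - 2*x^2*y^2*z - x^3*y - x*y^3 + x*y*z^2 + x^2*z + y^2*z + x*y - z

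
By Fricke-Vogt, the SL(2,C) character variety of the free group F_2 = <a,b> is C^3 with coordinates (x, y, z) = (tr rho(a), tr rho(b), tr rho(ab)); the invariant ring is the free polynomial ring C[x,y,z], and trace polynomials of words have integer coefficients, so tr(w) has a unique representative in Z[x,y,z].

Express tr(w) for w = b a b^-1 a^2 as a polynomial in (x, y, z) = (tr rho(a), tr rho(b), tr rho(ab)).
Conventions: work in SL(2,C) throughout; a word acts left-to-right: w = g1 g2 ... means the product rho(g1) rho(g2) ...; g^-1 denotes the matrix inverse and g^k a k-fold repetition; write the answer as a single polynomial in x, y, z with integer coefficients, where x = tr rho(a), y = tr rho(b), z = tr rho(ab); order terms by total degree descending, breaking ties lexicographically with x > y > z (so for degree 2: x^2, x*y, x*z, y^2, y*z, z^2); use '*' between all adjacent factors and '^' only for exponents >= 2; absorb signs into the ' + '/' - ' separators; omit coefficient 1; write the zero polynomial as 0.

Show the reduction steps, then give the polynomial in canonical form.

tr(b a^2) = tr(a) * tr(b a) - tr(b)   [square of a] = x*z - y
tr(a^2 b a) = tr(a) * tr(b a^2) - tr(b a)   [square of a] = x^2*z - x*y - z
tr(b a b a) = tr(a b) * tr(a b) - tr(1)   [split at a repeated a] = z^2 - 2
so tr(b a b) = tr(b) * tr(a b) - tr(a)   [square of b] = y*z - x
tr(a^2 b a b) = tr(a) * tr(b a b a) - tr(b a b)   [square of a] = x*z^2 - y*z - x
tr(b a b^-1 a^2) = tr(a^2 b a) * tr(b) - tr(a^2 b a b)   [inverse elimination on b] = x^2*y*z - x*y^2 - x*z^2 + x

x^2*y*z - x*y^2 - x*z^2 + x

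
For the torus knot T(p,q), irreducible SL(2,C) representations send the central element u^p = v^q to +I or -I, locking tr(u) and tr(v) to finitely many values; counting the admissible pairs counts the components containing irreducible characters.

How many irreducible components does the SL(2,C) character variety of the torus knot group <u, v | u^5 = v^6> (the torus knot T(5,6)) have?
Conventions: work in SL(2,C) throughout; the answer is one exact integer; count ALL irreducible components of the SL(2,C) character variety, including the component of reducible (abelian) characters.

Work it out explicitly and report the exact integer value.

Gamma = < u, v | u^5 = v^6 > (torus knot T(5,6)); the central element u^5 = v^6 acts as +I or -I in any irreducible SL(2,C) representation.
This locks tr(u) to 2*cos(pi*alpha/5), alpha in 1..4, and tr(v) to 2*cos(pi*beta/6), beta in 1..5, on each component of irreducible characters.
u^5 = (-1)^alpha I and v^6 = (-1)^beta I must agree, so alpha and beta have equal parity.
Counting: 2 odd alphas x 3 odd betas + 2 even alphas x 2 even betas = 6 + 4 = 10.
Total: 10 irreducible-character components + 1 reducible (abelian) component = 11.

11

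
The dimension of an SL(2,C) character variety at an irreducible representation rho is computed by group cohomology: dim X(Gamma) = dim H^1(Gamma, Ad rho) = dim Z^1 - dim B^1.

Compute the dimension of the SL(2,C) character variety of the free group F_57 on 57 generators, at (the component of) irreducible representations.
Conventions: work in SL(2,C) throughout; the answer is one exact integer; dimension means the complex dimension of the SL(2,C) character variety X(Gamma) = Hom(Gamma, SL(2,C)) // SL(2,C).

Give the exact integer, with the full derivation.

The free group F_57: 57 generators, no relators.
So Z^1 = (sl_2)^57 in full: dim Z^1 = 171.
Irreducibility makes the coboundary map sl_2 -> Z^1 injective (trivial centralizer), so dim B^1 = 3.
Therefore dim X = 171 - 3 = 168.

168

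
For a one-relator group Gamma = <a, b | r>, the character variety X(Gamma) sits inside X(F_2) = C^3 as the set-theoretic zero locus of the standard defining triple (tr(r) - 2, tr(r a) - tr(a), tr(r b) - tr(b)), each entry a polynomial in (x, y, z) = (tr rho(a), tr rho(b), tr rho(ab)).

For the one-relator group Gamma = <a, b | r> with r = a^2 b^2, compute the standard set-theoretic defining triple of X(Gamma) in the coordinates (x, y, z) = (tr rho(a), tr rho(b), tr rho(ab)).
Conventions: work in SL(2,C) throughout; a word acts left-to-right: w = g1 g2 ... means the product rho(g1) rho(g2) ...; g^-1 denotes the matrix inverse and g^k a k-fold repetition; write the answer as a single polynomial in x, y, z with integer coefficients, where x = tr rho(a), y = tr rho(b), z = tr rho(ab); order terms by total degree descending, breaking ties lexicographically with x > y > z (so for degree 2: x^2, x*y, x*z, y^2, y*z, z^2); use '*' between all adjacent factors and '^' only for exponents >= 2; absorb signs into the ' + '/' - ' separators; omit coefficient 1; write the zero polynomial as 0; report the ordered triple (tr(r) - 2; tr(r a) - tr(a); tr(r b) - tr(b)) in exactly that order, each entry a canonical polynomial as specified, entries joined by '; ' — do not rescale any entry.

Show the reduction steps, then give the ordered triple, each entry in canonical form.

trace(a^2 b) = trace(a)*trace(b a) - trace(b) = x*z - y
trace(a^2) = trace(a)*trace(a) - trace(1) = x^2 - 2
trace(a^2 b^2) = trace(b)*trace(a^2 b) - trace(a^2) = x*y*z - x^2 - y^2 + 2
trace(a^3 b) = trace(a)*trace(a b a) - trace(a b) = x^2*z - x*y - z
trace(a^3) = trace(a)*trace(a^2) - trace(a) = x^3 - 3*x
trace(a^2 b^2 a) = trace(b)*trace(a^3 b) - trace(a^3) = x^2*y*z - x^3 - x*y^2 - y*z + 3*x
trace(a^2 b^3) = trace(b)*trace(a^2 b^2) - trace(a^2 b)  (reduce the b square) = x*y^2*z - x^2*y - y^3 - x*z + 3*y
assemble the triple (trace(r) - 2; trace(r a) - x; trace(r b) - y)

x*y*z - x^2 - y^2; x^2*y*z - x^3 - x*y^2 - y*z + 2*x; x*y^2*z - x^2*y - y^3 - x*z + 2*y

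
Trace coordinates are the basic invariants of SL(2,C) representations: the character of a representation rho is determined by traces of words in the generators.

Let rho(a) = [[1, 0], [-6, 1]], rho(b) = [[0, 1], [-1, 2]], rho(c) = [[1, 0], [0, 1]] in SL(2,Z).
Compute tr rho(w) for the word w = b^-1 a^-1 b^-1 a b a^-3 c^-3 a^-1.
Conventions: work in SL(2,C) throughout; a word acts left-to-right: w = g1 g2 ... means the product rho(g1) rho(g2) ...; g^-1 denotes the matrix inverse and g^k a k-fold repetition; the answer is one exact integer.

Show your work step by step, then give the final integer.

rho(b^-1) = [[2, -1], [1, 0]]
... * rho(a^-1) = [[1, 0], [6, 1]]  ->  [[-4, -1], [1, 0]]
... * rho(b^-1) = [[2, -1], [1, 0]]  ->  [[-9, 4], [2, -1]]
... * rho(a) = [[1, 0], [-6, 1]]  ->  [[-33, 4], [8, -1]]
... * rho(b) = [[0, 1], [-1, 2]]  ->  [[-4, -25], [1, 6]]
... * rho(a^-1) = [[1, 0], [6, 1]]  ->  [[-154, -25], [37, 6]]
... * rho(a^-1) = [[1, 0], [6, 1]]  ->  [[-304, -25], [73, 6]]
... * rho(a^-1) = [[1, 0], [6, 1]]  ->  [[-454, -25], [109, 6]]
... * rho(c^-1) = [[1, 0], [0, 1]]  ->  [[-454, -25], [109, 6]]
... * rho(c^-1) = [[1, 0], [0, 1]]  ->  [[-454, -25], [109, 6]]
... * rho(c^-1) = [[1, 0], [0, 1]]  ->  [[-454, -25], [109, 6]]
... * rho(a^-1) = [[1, 0], [6, 1]]  ->  [[-604, -25], [145, 6]]
tr = -604 + 6 = -598

-598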